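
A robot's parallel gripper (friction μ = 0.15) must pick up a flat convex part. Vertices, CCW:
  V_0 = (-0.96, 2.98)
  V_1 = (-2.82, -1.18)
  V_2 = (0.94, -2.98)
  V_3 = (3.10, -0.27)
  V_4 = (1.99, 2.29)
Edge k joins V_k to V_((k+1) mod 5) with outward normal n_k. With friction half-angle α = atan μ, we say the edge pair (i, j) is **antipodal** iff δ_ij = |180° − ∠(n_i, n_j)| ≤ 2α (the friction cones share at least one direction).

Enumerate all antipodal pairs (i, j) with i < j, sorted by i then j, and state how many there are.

α = atan 0.15 = 8.53°;  2α = 17.06°
n_0 = (-0.9129, +0.4082)
n_1 = (-0.4318, -0.9020)
n_2 = (+0.7820, -0.6233)
n_3 = (+0.9175, +0.3978)
n_4 = (+0.2278, +0.9737)
  (0,1): δ = 91.49°  ·
  (0,2): δ = 14.47°  ✓
  (0,3): δ = 47.53°  ·
  (0,4): δ = 100.93°  ·
  (1,2): δ = 102.97°  ·
  (1,3): δ = 40.98°  ·
  (1,4): δ = 12.42°  ✓
  (2,3): δ = 118.00°  ·
  (2,4): δ = 64.61°  ·
  (3,4): δ = 126.61°  ·
antipodal pairs: 2

count = 2; pairs: (0,2), (1,4)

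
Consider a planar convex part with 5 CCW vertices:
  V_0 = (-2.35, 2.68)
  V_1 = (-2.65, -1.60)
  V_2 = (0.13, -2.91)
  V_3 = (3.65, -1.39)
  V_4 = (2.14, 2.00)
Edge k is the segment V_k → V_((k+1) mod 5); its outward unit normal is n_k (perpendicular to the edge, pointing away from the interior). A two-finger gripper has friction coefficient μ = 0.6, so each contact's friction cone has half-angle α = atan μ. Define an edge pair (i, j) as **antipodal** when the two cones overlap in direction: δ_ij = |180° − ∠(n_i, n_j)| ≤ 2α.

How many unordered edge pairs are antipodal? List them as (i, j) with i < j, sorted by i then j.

count = 4; pairs: (0,3), (1,3), (1,4), (2,4)

α = atan 0.6 = 30.96°;  2α = 61.93°
n_0 = (-0.9976, +0.0699)
n_1 = (-0.4263, -0.9046)
n_2 = (+0.3964, -0.9181)
n_3 = (+0.9135, +0.4069)
n_4 = (+0.1497, +0.9887)
  (0,1): δ = 111.22°  ·
  (0,2): δ = 62.63°  ·
  (0,3): δ = 28.02°  ✓
  (0,4): δ = 85.40°  ·
  (1,2): δ = 131.41°  ·
  (1,3): δ = 40.76°  ✓
  (1,4): δ = 16.62°  ✓
  (2,3): δ = 89.35°  ·
  (2,4): δ = 31.97°  ✓
  (3,4): δ = 122.62°  ·
antipodal pairs: 4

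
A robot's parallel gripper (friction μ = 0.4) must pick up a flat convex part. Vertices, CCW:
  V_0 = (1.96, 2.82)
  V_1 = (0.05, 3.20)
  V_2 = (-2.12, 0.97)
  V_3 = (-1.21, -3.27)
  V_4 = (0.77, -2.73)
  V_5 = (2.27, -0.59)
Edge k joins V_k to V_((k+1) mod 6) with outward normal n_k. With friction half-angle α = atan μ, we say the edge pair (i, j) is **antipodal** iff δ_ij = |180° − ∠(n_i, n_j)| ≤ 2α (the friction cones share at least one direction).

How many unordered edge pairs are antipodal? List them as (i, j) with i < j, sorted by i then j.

α = atan 0.4 = 21.80°;  2α = 43.60°
n_0 = (+0.1951, +0.9808)
n_1 = (-0.7167, +0.6974)
n_2 = (-0.9777, -0.2098)
n_3 = (+0.2631, -0.9648)
n_4 = (+0.8189, -0.5740)
n_5 = (+0.9959, +0.0905)
  (0,1): δ = 122.97°  ·
  (0,2): δ = 66.63°  ·
  (0,3): δ = 26.51°  ✓
  (0,4): δ = 66.22°  ·
  (0,5): δ = 106.45°  ·
  (1,2): δ = 123.67°  ·
  (1,3): δ = 30.53°  ✓
  (1,4): δ = 9.19°  ✓
  (1,5): δ = 49.41°  ·
  (2,3): δ = 86.86°  ·
  (2,4): δ = 47.14°  ·
  (2,5): δ = 6.92°  ✓
  (3,4): δ = 140.28°  ·
  (3,5): δ = 100.06°  ·
  (4,5): δ = 139.78°  ·
antipodal pairs: 4

count = 4; pairs: (0,3), (1,3), (1,4), (2,5)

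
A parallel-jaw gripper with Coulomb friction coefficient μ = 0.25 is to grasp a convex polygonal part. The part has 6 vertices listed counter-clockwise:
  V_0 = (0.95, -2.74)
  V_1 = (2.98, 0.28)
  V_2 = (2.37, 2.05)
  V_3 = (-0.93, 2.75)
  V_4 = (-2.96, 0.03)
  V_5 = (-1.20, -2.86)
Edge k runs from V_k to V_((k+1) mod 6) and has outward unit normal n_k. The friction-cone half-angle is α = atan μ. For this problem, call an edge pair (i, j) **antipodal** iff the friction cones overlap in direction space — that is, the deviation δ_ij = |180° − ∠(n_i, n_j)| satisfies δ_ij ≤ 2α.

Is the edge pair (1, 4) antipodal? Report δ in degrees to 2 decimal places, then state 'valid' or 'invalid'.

δ = 12.33°, valid

α = atan 0.25 = 14.04°;  2α = 28.07°
edge 1: e_1 = (-0.61, +1.77);  n_1 = (+0.9454, +0.3258)
edge 4: e_4 = (+1.76, -2.89);  n_4 = (-0.8541, -0.5201)
∠(n_1, n_4) = 167.67°
δ = |180° − 167.67°| = 12.33°
12.33° ≤ 2α = 28.07°  →  valid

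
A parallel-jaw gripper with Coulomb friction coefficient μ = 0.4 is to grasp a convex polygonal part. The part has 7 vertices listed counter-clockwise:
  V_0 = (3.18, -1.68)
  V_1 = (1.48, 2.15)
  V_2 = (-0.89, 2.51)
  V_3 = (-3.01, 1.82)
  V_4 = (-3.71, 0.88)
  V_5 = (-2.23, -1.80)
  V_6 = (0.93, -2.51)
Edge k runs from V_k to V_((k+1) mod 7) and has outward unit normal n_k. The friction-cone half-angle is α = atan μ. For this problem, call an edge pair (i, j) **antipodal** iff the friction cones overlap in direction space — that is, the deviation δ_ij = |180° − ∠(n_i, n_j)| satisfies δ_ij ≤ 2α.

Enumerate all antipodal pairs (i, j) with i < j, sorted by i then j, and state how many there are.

α = atan 0.4 = 21.80°;  2α = 43.60°
n_0 = (+0.9140, +0.4057)
n_1 = (+0.1502, +0.9887)
n_2 = (-0.3095, +0.9509)
n_3 = (-0.8020, +0.5973)
n_4 = (-0.8754, -0.4834)
n_5 = (-0.2192, -0.9757)
n_6 = (+0.3461, -0.9382)
  (0,1): δ = 122.57°  ·
  (0,2): δ = 95.91°  ·
  (0,3): δ = 60.61°  ·
  (0,4): δ = 4.97°  ✓
  (0,5): δ = 53.40°  ·
  (0,6): δ = 86.31°  ·
  (1,2): δ = 153.33°  ·
  (1,3): δ = 118.04°  ·
  (1,4): δ = 52.45°  ·
  (1,5): δ = 4.03°  ✓
  (1,6): δ = 28.89°  ✓
  (2,3): δ = 144.70°  ·
  (2,4): δ = 79.12°  ·
  (2,5): δ = 30.69°  ✓
  (2,6): δ = 2.22°  ✓
  (3,4): δ = 114.42°  ·
  (3,5): δ = 65.99°  ·
  (3,6): δ = 33.08°  ✓
  (4,5): δ = 131.57°  ·
  (4,6): δ = 98.66°  ·
  (5,6): δ = 147.09°  ·
antipodal pairs: 6

count = 6; pairs: (0,4), (1,5), (1,6), (2,5), (2,6), (3,6)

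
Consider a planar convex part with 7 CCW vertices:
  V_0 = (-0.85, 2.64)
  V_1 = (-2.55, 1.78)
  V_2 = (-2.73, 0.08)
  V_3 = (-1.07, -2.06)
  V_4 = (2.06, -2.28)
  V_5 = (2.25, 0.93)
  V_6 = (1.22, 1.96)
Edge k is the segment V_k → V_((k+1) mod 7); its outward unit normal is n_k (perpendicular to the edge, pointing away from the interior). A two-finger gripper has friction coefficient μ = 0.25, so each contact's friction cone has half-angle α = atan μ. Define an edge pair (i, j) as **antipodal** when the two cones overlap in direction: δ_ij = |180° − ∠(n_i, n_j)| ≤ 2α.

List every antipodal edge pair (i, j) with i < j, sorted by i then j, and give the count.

count = 3; pairs: (1,4), (2,5), (3,6)

α = atan 0.25 = 14.04°;  2α = 28.07°
n_0 = (-0.4514, +0.8923)
n_1 = (-0.9944, +0.1053)
n_2 = (-0.7901, -0.6129)
n_3 = (-0.0701, -0.9975)
n_4 = (+0.9983, -0.0591)
n_5 = (+0.7071, +0.7071)
n_6 = (+0.3121, +0.9501)
  (0,1): δ = 122.88°  ·
  (0,2): δ = 79.03°  ·
  (0,3): δ = 30.85°  ·
  (0,4): δ = 59.78°  ·
  (0,5): δ = 108.17°  ·
  (0,6): δ = 134.98°  ·
  (1,2): δ = 136.16°  ·
  (1,3): δ = 87.98°  ·
  (1,4): δ = 2.66°  ✓
  (1,5): δ = 51.04°  ·
  (1,6): δ = 77.86°  ·
  (2,3): δ = 131.82°  ·
  (2,4): δ = 41.19°  ·
  (2,5): δ = 7.20°  ✓
  (2,6): δ = 34.01°  ·
  (3,4): δ = 89.37°  ·
  (3,5): δ = 40.98°  ·
  (3,6): δ = 14.16°  ✓
  (4,5): δ = 131.61°  ·
  (4,6): δ = 104.80°  ·
  (5,6): δ = 153.19°  ·
antipodal pairs: 3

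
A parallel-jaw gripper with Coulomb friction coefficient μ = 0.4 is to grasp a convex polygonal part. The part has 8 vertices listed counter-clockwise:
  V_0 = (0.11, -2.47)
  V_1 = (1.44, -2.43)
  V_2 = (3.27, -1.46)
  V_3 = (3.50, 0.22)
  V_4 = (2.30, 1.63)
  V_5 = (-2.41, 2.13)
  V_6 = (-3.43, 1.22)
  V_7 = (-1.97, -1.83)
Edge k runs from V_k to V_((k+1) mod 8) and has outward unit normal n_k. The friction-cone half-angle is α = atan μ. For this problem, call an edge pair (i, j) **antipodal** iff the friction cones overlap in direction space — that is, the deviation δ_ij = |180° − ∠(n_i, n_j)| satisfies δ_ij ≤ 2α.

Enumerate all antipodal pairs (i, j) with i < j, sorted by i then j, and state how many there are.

count = 9; pairs: (0,4), (0,5), (1,4), (1,5), (2,5), (2,6), (3,6), (3,7), (4,7)

α = atan 0.4 = 21.80°;  2α = 43.60°
n_0 = (+0.0301, -0.9995)
n_1 = (+0.4683, -0.8836)
n_2 = (+0.9908, -0.1356)
n_3 = (+0.7615, +0.6481)
n_4 = (+0.1056, +0.9944)
n_5 = (-0.6657, +0.7462)
n_6 = (-0.9020, -0.4318)
n_7 = (-0.2941, -0.9558)
  (0,1): δ = 153.80°  ·
  (0,2): δ = 99.52°  ·
  (0,3): δ = 51.32°  ·
  (0,4): δ = 7.78°  ✓
  (0,5): δ = 40.02°  ✓
  (0,6): δ = 113.86°  ·
  (0,7): δ = 161.17°  ·
  (1,2): δ = 125.72°  ·
  (1,3): δ = 77.53°  ·
  (1,4): δ = 33.99°  ✓
  (1,5): δ = 13.81°  ✓
  (1,6): δ = 87.65°  ·
  (1,7): δ = 134.97°  ·
  (2,3): δ = 131.80°  ·
  (2,4): δ = 88.26°  ·
  (2,5): δ = 40.47°  ✓
  (2,6): δ = 33.38°  ✓
  (2,7): δ = 80.69°  ·
  (3,4): δ = 136.46°  ·
  (3,5): δ = 88.66°  ·
  (3,6): δ = 14.82°  ✓
  (3,7): δ = 32.50°  ✓
  (4,5): δ = 132.20°  ·
  (4,6): δ = 58.36°  ·
  (4,7): δ = 11.04°  ✓
  (5,6): δ = 106.16°  ·
  (5,7): δ = 58.84°  ·
  (6,7): δ = 132.68°  ·
antipodal pairs: 9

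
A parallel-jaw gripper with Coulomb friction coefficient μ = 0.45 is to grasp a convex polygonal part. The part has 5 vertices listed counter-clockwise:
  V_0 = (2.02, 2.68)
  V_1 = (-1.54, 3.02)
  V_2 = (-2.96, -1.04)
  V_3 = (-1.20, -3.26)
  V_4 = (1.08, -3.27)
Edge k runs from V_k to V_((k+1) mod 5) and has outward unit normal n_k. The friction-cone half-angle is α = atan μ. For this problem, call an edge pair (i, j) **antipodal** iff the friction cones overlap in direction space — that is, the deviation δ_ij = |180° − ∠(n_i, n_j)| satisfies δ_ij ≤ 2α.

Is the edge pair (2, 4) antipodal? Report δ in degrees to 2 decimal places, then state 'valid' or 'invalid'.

α = atan 0.45 = 24.23°;  2α = 48.46°
edge 2: e_2 = (+1.76, -2.22);  n_2 = (-0.7836, -0.6212)
edge 4: e_4 = (+0.94, +5.95);  n_4 = (+0.9877, -0.1560)
∠(n_2, n_4) = 132.62°
δ = |180° − 132.62°| = 47.38°
47.38° ≤ 2α = 48.46°  →  valid

δ = 47.38°, valid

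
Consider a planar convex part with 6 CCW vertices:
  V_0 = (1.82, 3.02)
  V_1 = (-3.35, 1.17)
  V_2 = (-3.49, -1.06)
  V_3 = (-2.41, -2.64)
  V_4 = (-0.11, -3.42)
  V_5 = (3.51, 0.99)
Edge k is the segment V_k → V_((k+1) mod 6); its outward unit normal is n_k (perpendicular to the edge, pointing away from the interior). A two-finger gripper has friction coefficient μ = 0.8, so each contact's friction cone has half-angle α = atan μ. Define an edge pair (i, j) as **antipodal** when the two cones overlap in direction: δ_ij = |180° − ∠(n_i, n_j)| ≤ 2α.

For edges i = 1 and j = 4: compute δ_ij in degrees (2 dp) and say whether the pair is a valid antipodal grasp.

δ = 35.79°, valid

α = atan 0.8 = 38.66°;  2α = 77.32°
edge 1: e_1 = (-0.14, -2.23);  n_1 = (-0.9980, +0.0627)
edge 4: e_4 = (+3.62, +4.41);  n_4 = (+0.7729, -0.6345)
∠(n_1, n_4) = 144.21°
δ = |180° − 144.21°| = 35.79°
35.79° ≤ 2α = 77.32°  →  valid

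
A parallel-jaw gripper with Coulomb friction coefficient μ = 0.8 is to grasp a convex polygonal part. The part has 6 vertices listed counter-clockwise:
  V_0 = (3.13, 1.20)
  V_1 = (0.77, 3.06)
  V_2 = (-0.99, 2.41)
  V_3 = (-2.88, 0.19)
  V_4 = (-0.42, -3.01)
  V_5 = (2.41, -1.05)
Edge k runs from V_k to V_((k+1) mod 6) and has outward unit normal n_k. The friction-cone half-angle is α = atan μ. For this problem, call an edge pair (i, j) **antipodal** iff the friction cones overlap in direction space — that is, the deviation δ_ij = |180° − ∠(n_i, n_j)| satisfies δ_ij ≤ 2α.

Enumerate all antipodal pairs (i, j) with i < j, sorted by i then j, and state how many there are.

count = 8; pairs: (0,3), (0,4), (1,3), (1,4), (1,5), (2,4), (2,5), (3,5)

α = atan 0.8 = 38.66°;  2α = 77.32°
n_0 = (+0.6190, +0.7854)
n_1 = (-0.3464, +0.9381)
n_2 = (-0.7614, +0.6482)
n_3 = (-0.7928, -0.6095)
n_4 = (+0.5694, -0.8221)
n_5 = (+0.9524, -0.3048)
  (0,1): δ = 121.49°  ·
  (0,2): δ = 92.17°  ·
  (0,3): δ = 14.21°  ✓
  (0,4): δ = 72.95°  ✓
  (0,5): δ = 110.50°  ·
  (1,2): δ = 150.68°  ·
  (1,3): δ = 72.72°  ✓
  (1,4): δ = 14.44°  ✓
  (1,5): δ = 51.99°  ✓
  (2,3): δ = 102.04°  ·
  (2,4): δ = 14.88°  ✓
  (2,5): δ = 22.66°  ✓
  (3,4): δ = 92.85°  ·
  (3,5): δ = 55.30°  ✓
  (4,5): δ = 142.45°  ·
antipodal pairs: 8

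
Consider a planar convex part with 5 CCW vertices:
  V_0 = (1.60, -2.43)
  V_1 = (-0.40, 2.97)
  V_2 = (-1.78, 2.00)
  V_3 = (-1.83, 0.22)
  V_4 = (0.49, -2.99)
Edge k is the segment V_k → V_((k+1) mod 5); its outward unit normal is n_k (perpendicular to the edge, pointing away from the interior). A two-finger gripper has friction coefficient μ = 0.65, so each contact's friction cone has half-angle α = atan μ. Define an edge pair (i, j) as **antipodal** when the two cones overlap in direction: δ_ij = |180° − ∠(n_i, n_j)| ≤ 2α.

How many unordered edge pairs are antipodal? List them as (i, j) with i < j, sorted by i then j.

count = 4; pairs: (0,2), (0,3), (1,4), (2,4)

α = atan 0.65 = 33.02°;  2α = 66.05°
n_0 = (+0.9377, +0.3473)
n_1 = (-0.5751, +0.8181)
n_2 = (-0.9996, +0.0281)
n_3 = (-0.8105, -0.5858)
n_4 = (+0.4504, -0.8928)
  (0,1): δ = 75.22°  ·
  (0,2): δ = 21.93°  ✓
  (0,3): δ = 15.53°  ✓
  (0,4): δ = 96.45°  ·
  (1,2): δ = 126.71°  ·
  (1,3): δ = 89.25°  ·
  (1,4): δ = 8.33°  ✓
  (2,3): δ = 142.53°  ·
  (2,4): δ = 61.62°  ✓
  (3,4): δ = 99.09°  ·
antipodal pairs: 4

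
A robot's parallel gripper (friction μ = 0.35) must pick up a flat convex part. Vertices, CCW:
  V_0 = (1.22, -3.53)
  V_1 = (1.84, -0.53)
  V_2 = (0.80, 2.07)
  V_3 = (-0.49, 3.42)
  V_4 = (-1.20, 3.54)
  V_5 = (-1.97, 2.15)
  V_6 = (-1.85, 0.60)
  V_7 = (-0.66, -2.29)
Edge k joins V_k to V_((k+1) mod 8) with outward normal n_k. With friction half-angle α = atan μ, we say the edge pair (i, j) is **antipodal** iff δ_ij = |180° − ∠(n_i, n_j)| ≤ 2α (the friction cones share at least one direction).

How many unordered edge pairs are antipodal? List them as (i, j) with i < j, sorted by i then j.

count = 9; pairs: (0,4), (0,5), (0,6), (1,5), (1,6), (1,7), (2,6), (2,7), (3,7)

α = atan 0.35 = 19.29°;  2α = 38.58°
n_0 = (+0.9793, -0.2024)
n_1 = (+0.9285, +0.3714)
n_2 = (+0.7230, +0.6909)
n_3 = (+0.1667, +0.9860)
n_4 = (-0.8748, +0.4846)
n_5 = (-0.9970, -0.0772)
n_6 = (-0.9247, -0.3807)
n_7 = (-0.5506, -0.8348)
  (0,1): δ = 146.52°  ·
  (0,2): δ = 124.63°  ·
  (0,3): δ = 87.92°  ·
  (0,4): δ = 17.31°  ✓
  (0,5): δ = 16.10°  ✓
  (0,6): δ = 34.06°  ✓
  (0,7): δ = 68.27°  ·
  (1,2): δ = 158.10°  ·
  (1,3): δ = 121.39°  ·
  (1,4): δ = 50.79°  ·
  (1,5): δ = 17.37°  ✓
  (1,6): δ = 0.58°  ✓
  (1,7): δ = 34.79°  ✓
  (2,3): δ = 143.29°  ·
  (2,4): δ = 72.68°  ·
  (2,5): δ = 39.27°  ·
  (2,6): δ = 21.32°  ✓
  (2,7): δ = 12.89°  ✓
  (3,4): δ = 109.39°  ·
  (3,5): δ = 75.98°  ·
  (3,6): δ = 58.03°  ·
  (3,7): δ = 23.81°  ✓
  (4,5): δ = 146.59°  ·
  (4,6): δ = 128.64°  ·
  (4,7): δ = 94.42°  ·
  (5,6): δ = 162.05°  ·
  (5,7): δ = 127.83°  ·
  (6,7): δ = 145.79°  ·
antipodal pairs: 9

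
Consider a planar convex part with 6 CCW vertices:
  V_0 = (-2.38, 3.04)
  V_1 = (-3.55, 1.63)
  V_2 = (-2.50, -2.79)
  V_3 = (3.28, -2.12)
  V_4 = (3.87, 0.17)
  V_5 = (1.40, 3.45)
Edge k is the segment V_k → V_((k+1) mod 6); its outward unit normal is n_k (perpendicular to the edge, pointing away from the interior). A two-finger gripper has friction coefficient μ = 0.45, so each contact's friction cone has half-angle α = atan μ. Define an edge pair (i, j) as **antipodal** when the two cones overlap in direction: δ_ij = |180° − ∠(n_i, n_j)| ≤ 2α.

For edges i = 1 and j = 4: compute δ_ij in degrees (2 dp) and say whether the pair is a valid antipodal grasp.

α = atan 0.45 = 24.23°;  2α = 48.46°
edge 1: e_1 = (+1.05, -4.42);  n_1 = (-0.9729, -0.2311)
edge 4: e_4 = (-2.47, +3.28);  n_4 = (+0.7988, +0.6016)
∠(n_1, n_4) = 156.38°
δ = |180° − 156.38°| = 23.62°
23.62° ≤ 2α = 48.46°  →  valid

δ = 23.62°, valid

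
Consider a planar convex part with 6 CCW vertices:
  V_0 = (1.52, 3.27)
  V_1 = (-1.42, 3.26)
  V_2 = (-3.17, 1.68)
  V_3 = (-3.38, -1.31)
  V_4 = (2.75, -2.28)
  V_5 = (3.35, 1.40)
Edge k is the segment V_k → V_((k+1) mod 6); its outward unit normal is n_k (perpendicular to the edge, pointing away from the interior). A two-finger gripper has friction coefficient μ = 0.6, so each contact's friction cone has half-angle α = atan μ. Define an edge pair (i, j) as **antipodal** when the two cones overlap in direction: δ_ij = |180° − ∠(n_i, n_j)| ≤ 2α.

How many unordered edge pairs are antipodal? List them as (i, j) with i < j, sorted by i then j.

count = 6; pairs: (0,3), (1,3), (1,4), (2,4), (2,5), (3,5)

α = atan 0.6 = 30.96°;  2α = 61.93°
n_0 = (-0.0034, +1.0000)
n_1 = (-0.6701, +0.7422)
n_2 = (-0.9975, +0.0701)
n_3 = (-0.1563, -0.9877)
n_4 = (+0.9870, -0.1609)
n_5 = (+0.7147, +0.6994)
  (0,1): δ = 138.12°  ·
  (0,2): δ = 94.21°  ·
  (0,3): δ = 9.19°  ✓
  (0,4): δ = 80.54°  ·
  (0,5): δ = 134.19°  ·
  (1,2): δ = 136.10°  ·
  (1,3): δ = 51.07°  ✓
  (1,4): δ = 38.66°  ✓
  (1,5): δ = 92.30°  ·
  (2,3): δ = 94.97°  ·
  (2,4): δ = 5.24°  ✓
  (2,5): δ = 48.40°  ✓
  (3,4): δ = 90.27°  ·
  (3,5): δ = 36.63°  ✓
  (4,5): δ = 126.36°  ·
antipodal pairs: 6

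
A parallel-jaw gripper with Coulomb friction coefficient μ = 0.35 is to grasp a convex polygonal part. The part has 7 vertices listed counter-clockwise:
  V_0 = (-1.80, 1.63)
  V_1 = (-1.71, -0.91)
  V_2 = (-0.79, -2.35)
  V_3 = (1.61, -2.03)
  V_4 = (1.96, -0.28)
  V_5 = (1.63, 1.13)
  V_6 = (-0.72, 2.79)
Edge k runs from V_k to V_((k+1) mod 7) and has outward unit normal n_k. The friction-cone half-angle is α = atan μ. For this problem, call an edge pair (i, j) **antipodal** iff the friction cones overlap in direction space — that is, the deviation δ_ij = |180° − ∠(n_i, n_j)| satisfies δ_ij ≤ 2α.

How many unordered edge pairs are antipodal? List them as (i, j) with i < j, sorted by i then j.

count = 5; pairs: (0,3), (0,4), (1,4), (1,5), (3,6)

α = atan 0.35 = 19.29°;  2α = 38.58°
n_0 = (-0.9994, -0.0354)
n_1 = (-0.8427, -0.5384)
n_2 = (+0.1322, -0.9912)
n_3 = (+0.9806, -0.1961)
n_4 = (+0.9737, +0.2279)
n_5 = (+0.5770, +0.8168)
n_6 = (-0.7319, +0.6814)
  (0,1): δ = 149.46°  ·
  (0,2): δ = 84.43°  ·
  (0,3): δ = 13.34°  ✓
  (0,4): δ = 11.14°  ✓
  (0,5): δ = 52.73°  ·
  (0,6): δ = 135.02°  ·
  (1,2): δ = 114.98°  ·
  (1,3): δ = 43.88°  ·
  (1,4): δ = 19.40°  ✓
  (1,5): δ = 22.19°  ✓
  (1,6): δ = 104.47°  ·
  (2,3): δ = 108.90°  ·
  (2,4): δ = 84.42°  ·
  (2,5): δ = 42.83°  ·
  (2,6): δ = 39.45°  ·
  (3,4): δ = 155.52°  ·
  (3,5): δ = 113.93°  ·
  (3,6): δ = 31.64°  ✓
  (4,5): δ = 138.41°  ·
  (4,6): δ = 56.13°  ·
  (5,6): δ = 97.72°  ·
antipodal pairs: 5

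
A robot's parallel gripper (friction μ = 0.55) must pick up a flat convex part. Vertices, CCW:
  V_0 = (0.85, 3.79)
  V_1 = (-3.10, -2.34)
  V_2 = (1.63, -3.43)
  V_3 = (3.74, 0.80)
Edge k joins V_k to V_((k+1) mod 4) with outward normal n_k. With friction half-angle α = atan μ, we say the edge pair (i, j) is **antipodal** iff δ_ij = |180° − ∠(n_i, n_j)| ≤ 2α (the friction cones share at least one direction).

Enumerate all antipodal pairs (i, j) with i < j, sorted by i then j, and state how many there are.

α = atan 0.55 = 28.81°;  2α = 57.62°
n_0 = (-0.8406, +0.5417)
n_1 = (-0.2246, -0.9745)
n_2 = (+0.8948, -0.4464)
n_3 = (+0.7190, +0.6950)
  (0,1): δ = 70.18°  ·
  (0,2): δ = 6.29°  ✓
  (0,3): δ = 76.82°  ·
  (1,2): δ = 103.53°  ·
  (1,3): δ = 33.00°  ✓
  (2,3): δ = 109.46°  ·
antipodal pairs: 2

count = 2; pairs: (0,2), (1,3)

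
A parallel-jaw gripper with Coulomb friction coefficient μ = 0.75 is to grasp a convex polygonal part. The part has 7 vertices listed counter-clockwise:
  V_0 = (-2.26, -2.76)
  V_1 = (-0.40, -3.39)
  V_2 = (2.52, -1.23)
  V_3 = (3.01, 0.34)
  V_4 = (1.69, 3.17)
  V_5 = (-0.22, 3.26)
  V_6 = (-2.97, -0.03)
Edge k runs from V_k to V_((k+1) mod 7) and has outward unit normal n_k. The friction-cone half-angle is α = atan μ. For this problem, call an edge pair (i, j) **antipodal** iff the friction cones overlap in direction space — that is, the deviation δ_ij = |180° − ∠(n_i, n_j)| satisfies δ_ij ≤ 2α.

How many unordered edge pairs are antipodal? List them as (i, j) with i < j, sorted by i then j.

α = atan 0.75 = 36.87°;  2α = 73.74°
n_0 = (-0.3208, -0.9471)
n_1 = (+0.5947, -0.8039)
n_2 = (+0.9546, -0.2979)
n_3 = (+0.9063, +0.4227)
n_4 = (+0.0471, +0.9989)
n_5 = (-0.7673, +0.6413)
n_6 = (-0.9678, -0.2517)
  (0,1): δ = 124.80°  ·
  (0,2): δ = 88.62°  ·
  (0,3): δ = 46.28°  ✓
  (0,4): δ = 16.01°  ✓
  (0,5): δ = 68.82°  ✓
  (0,6): δ = 123.29°  ·
  (1,2): δ = 143.82°  ·
  (1,3): δ = 101.49°  ·
  (1,4): δ = 39.19°  ✓
  (1,5): δ = 13.62°  ✓
  (1,6): δ = 68.09°  ✓
  (2,3): δ = 137.66°  ·
  (2,4): δ = 75.36°  ·
  (2,5): δ = 22.56°  ✓
  (2,6): δ = 31.91°  ✓
  (3,4): δ = 117.70°  ·
  (3,5): δ = 64.90°  ✓
  (3,6): δ = 10.43°  ✓
  (4,5): δ = 127.19°  ·
  (4,6): δ = 72.72°  ✓
  (5,6): δ = 125.53°  ·
antipodal pairs: 11

count = 11; pairs: (0,3), (0,4), (0,5), (1,4), (1,5), (1,6), (2,5), (2,6), (3,5), (3,6), (4,6)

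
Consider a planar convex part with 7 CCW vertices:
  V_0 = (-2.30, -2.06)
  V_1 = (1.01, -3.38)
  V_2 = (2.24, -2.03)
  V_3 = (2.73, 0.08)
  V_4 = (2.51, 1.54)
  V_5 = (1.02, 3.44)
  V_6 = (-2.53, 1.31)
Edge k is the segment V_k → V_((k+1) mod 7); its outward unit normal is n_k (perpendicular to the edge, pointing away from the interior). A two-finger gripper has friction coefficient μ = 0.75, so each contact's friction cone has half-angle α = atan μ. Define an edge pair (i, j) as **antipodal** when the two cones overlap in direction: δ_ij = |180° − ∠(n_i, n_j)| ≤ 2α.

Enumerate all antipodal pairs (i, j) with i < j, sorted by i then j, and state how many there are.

count = 10; pairs: (0,3), (0,4), (0,5), (1,5), (1,6), (2,5), (2,6), (3,5), (3,6), (4,6)

α = atan 0.75 = 36.87°;  2α = 73.74°
n_0 = (-0.3704, -0.9289)
n_1 = (+0.7392, -0.6735)
n_2 = (+0.9741, -0.2262)
n_3 = (+0.9888, +0.1490)
n_4 = (+0.7869, +0.6171)
n_5 = (-0.5145, +0.8575)
n_6 = (-0.9977, -0.0681)
  (0,1): δ = 110.60°  ·
  (0,2): δ = 81.33°  ·
  (0,3): δ = 59.69°  ✓
  (0,4): δ = 30.15°  ✓
  (0,5): δ = 52.71°  ✓
  (0,6): δ = 115.65°  ·
  (1,2): δ = 150.74°  ·
  (1,3): δ = 129.09°  ·
  (1,4): δ = 99.56°  ·
  (1,5): δ = 16.70°  ✓
  (1,6): δ = 46.24°  ✓
  (2,3): δ = 158.36°  ·
  (2,4): δ = 128.82°  ·
  (2,5): δ = 45.96°  ✓
  (2,6): δ = 16.98°  ✓
  (3,4): δ = 150.47°  ·
  (3,5): δ = 67.61°  ✓
  (3,6): δ = 4.66°  ✓
  (4,5): δ = 97.14°  ·
  (4,6): δ = 34.20°  ✓
  (5,6): δ = 117.06°  ·
antipodal pairs: 10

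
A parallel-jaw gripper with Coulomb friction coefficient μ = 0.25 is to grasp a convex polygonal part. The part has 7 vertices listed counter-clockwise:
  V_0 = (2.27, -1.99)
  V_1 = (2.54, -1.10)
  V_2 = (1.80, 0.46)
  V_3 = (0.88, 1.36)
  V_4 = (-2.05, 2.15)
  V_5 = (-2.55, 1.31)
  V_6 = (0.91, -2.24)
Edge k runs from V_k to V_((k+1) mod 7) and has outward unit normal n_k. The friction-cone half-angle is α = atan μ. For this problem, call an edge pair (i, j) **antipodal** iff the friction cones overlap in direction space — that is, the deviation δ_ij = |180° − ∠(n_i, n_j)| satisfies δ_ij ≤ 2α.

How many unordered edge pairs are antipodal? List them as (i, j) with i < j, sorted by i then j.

count = 4; pairs: (0,4), (1,5), (2,5), (3,6)

α = atan 0.25 = 14.04°;  2α = 28.07°
n_0 = (+0.9569, -0.2903)
n_1 = (+0.9035, +0.4286)
n_2 = (+0.6993, +0.7148)
n_3 = (+0.2603, +0.9655)
n_4 = (-0.8593, +0.5115)
n_5 = (-0.7161, -0.6980)
n_6 = (+0.1808, -0.9835)
  (0,1): δ = 137.75°  ·
  (0,2): δ = 117.49°  ·
  (0,3): δ = 88.21°  ·
  (0,4): δ = 13.89°  ✓
  (0,5): δ = 61.14°  ·
  (0,6): δ = 117.29°  ·
  (1,2): δ = 159.75°  ·
  (1,3): δ = 130.47°  ·
  (1,4): δ = 56.14°  ·
  (1,5): δ = 18.89°  ✓
  (1,6): δ = 75.04°  ·
  (2,3): δ = 150.72°  ·
  (2,4): δ = 76.39°  ·
  (2,5): δ = 1.37°  ✓
  (2,6): δ = 54.79°  ·
  (3,4): δ = 105.67°  ·
  (3,5): δ = 30.65°  ·
  (3,6): δ = 25.51°  ✓
  (4,5): δ = 104.97°  ·
  (4,6): δ = 48.82°  ·
  (5,6): δ = 123.85°  ·
antipodal pairs: 4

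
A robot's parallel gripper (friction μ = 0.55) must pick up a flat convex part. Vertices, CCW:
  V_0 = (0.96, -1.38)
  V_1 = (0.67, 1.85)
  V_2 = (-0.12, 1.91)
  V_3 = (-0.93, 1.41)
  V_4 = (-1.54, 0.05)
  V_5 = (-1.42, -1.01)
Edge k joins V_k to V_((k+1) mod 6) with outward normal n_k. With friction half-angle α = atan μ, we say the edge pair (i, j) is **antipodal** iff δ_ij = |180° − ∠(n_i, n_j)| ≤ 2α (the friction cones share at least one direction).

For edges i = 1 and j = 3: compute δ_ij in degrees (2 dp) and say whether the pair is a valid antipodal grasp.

α = atan 0.55 = 28.81°;  2α = 57.62°
edge 1: e_1 = (-0.79, +0.06);  n_1 = (+0.0757, +0.9971)
edge 3: e_3 = (-0.61, -1.36);  n_3 = (-0.9124, +0.4092)
∠(n_1, n_3) = 70.19°
δ = |180° − 70.19°| = 109.81°
109.81° > 2α = 57.62°  →  invalid

δ = 109.81°, invalid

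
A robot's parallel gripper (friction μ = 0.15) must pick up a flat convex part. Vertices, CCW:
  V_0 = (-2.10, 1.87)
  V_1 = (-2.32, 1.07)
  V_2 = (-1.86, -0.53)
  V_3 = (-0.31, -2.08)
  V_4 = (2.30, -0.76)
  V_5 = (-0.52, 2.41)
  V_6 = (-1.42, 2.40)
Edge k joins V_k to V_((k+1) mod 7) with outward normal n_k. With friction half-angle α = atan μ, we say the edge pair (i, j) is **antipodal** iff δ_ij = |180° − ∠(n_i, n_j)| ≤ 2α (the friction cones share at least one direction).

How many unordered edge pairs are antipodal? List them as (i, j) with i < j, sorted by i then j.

α = atan 0.15 = 8.53°;  2α = 17.06°
n_0 = (-0.9642, +0.2652)
n_1 = (-0.9611, -0.2763)
n_2 = (-0.7071, -0.7071)
n_3 = (+0.4513, -0.8924)
n_4 = (+0.7471, +0.6647)
n_5 = (-0.0111, +0.9999)
n_6 = (-0.6147, +0.7887)
  (0,1): δ = 148.58°  ·
  (0,2): δ = 119.62°  ·
  (0,3): δ = 47.80°  ·
  (0,4): δ = 57.03°  ·
  (0,5): δ = 106.01°  ·
  (0,6): δ = 143.31°  ·
  (1,2): δ = 151.04°  ·
  (1,3): δ = 79.21°  ·
  (1,4): δ = 25.62°  ·
  (1,5): δ = 74.60°  ·
  (1,6): δ = 111.89°  ·
  (2,3): δ = 108.17°  ·
  (2,4): δ = 3.34°  ✓
  (2,5): δ = 45.64°  ·
  (2,6): δ = 82.93°  ·
  (3,4): δ = 75.17°  ·
  (3,5): δ = 26.19°  ·
  (3,6): δ = 11.11°  ✓
  (4,5): δ = 131.02°  ·
  (4,6): δ = 93.72°  ·
  (5,6): δ = 142.70°  ·
antipodal pairs: 2

count = 2; pairs: (2,4), (3,6)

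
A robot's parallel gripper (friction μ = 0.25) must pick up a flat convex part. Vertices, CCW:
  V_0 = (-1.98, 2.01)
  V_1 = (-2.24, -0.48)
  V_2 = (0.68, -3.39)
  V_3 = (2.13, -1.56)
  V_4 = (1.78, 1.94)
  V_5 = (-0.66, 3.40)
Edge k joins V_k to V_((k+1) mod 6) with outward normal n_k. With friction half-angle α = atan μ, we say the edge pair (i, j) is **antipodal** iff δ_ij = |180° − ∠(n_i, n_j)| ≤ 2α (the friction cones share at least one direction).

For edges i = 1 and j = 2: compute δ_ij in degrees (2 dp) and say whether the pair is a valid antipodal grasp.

α = atan 0.25 = 14.04°;  2α = 28.07°
edge 1: e_1 = (+2.92, -2.91);  n_1 = (-0.7059, -0.7083)
edge 2: e_2 = (+1.45, +1.83);  n_2 = (+0.7838, -0.6210)
∠(n_1, n_2) = 96.51°
δ = |180° − 96.51°| = 83.49°
83.49° > 2α = 28.07°  →  invalid

δ = 83.49°, invalid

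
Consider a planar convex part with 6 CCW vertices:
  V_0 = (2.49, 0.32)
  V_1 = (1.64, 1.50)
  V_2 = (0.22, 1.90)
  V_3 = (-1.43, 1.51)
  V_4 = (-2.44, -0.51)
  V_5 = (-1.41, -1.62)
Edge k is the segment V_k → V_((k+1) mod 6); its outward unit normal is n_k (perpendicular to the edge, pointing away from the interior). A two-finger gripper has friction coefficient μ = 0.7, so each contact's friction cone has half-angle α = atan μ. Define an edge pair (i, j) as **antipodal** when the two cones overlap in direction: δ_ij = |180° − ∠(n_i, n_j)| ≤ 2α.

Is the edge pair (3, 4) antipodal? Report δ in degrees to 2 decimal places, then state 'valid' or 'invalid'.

δ = 110.58°, invalid

α = atan 0.7 = 34.99°;  2α = 69.98°
edge 3: e_3 = (-1.01, -2.02);  n_3 = (-0.8944, +0.4472)
edge 4: e_4 = (+1.03, -1.11);  n_4 = (-0.7330, -0.6802)
∠(n_3, n_4) = 69.42°
δ = |180° − 69.42°| = 110.58°
110.58° > 2α = 69.98°  →  invalid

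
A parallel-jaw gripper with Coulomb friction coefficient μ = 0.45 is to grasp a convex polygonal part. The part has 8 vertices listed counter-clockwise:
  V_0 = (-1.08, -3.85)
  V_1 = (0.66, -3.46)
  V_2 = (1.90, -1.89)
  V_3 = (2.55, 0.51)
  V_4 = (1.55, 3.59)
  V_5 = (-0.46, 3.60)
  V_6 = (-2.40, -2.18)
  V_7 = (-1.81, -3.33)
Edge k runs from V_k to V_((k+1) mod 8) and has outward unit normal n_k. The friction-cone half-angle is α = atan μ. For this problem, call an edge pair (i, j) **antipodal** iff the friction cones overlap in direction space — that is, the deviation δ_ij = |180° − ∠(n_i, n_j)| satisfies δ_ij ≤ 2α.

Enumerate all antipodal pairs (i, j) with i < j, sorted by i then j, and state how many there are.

count = 8; pairs: (0,4), (1,5), (2,5), (2,6), (3,5), (3,6), (3,7), (4,7)

α = atan 0.45 = 24.23°;  2α = 48.46°
n_0 = (+0.2187, -0.9758)
n_1 = (+0.7848, -0.6198)
n_2 = (+0.9652, -0.2614)
n_3 = (+0.9511, +0.3088)
n_4 = (+0.0050, +1.0000)
n_5 = (-0.9480, +0.3182)
n_6 = (-0.8897, -0.4565)
n_7 = (-0.5802, -0.8145)
  (0,1): δ = 140.94°  ·
  (0,2): δ = 117.79°  ·
  (0,3): δ = 84.65°  ·
  (0,4): δ = 12.92°  ✓
  (0,5): δ = 58.81°  ·
  (0,6): δ = 104.53°  ·
  (0,7): δ = 131.90°  ·
  (1,2): δ = 156.85°  ·
  (1,3): δ = 123.71°  ·
  (1,4): δ = 51.98°  ·
  (1,5): δ = 19.75°  ✓
  (1,6): δ = 65.46°  ·
  (1,7): δ = 92.84°  ·
  (2,3): δ = 146.86°  ·
  (2,4): δ = 75.13°  ·
  (2,5): δ = 3.40°  ✓
  (2,6): δ = 42.31°  ✓
  (2,7): δ = 69.69°  ·
  (3,4): δ = 108.27°  ·
  (3,5): δ = 36.54°  ✓
  (3,6): δ = 9.17°  ✓
  (3,7): δ = 36.55°  ✓
  (4,5): δ = 108.27°  ·
  (4,6): δ = 62.56°  ·
  (4,7): δ = 35.18°  ✓
  (5,6): δ = 134.29°  ·
  (5,7): δ = 106.91°  ·
  (6,7): δ = 152.62°  ·
antipodal pairs: 8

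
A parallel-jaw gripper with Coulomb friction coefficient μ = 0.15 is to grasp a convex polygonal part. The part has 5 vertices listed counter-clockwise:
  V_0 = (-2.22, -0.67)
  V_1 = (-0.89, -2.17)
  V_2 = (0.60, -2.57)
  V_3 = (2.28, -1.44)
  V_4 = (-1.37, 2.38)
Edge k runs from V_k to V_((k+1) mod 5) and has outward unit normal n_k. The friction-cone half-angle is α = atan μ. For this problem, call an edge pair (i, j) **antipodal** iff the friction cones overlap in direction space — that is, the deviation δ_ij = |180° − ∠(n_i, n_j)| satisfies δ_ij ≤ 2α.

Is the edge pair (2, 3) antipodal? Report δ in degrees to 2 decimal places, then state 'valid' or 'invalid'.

δ = 80.23°, invalid

α = atan 0.15 = 8.53°;  2α = 17.06°
edge 2: e_2 = (+1.68, +1.13);  n_2 = (+0.5581, -0.8298)
edge 3: e_3 = (-3.65, +3.82);  n_3 = (+0.7230, +0.6908)
∠(n_2, n_3) = 99.77°
δ = |180° − 99.77°| = 80.23°
80.23° > 2α = 17.06°  →  invalid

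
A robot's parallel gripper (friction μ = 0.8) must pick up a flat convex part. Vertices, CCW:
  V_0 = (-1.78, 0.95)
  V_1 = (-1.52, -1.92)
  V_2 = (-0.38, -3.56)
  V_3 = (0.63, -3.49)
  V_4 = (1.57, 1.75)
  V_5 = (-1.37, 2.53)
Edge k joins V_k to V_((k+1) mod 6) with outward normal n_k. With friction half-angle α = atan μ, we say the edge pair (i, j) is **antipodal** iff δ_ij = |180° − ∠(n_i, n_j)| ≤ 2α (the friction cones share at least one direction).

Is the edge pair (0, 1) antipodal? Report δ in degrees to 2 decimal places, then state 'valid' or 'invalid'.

α = atan 0.8 = 38.66°;  2α = 77.32°
edge 0: e_0 = (+0.26, -2.87);  n_0 = (-0.9959, -0.0902)
edge 1: e_1 = (+1.14, -1.64);  n_1 = (-0.8211, -0.5708)
∠(n_0, n_1) = 29.63°
δ = |180° − 29.63°| = 150.37°
150.37° > 2α = 77.32°  →  invalid

δ = 150.37°, invalid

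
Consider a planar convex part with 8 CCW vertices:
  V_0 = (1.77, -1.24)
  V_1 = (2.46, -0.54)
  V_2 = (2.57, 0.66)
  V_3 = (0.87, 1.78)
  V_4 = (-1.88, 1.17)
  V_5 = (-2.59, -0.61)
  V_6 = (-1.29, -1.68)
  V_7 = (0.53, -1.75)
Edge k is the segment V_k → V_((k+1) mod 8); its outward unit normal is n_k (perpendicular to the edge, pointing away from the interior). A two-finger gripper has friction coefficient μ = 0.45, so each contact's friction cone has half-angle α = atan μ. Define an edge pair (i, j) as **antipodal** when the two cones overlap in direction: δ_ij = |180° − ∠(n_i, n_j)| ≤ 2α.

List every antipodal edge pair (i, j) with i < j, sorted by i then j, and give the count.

α = atan 0.45 = 24.23°;  2α = 48.46°
n_0 = (+0.7122, -0.7020)
n_1 = (+0.9958, -0.0913)
n_2 = (+0.5502, +0.8351)
n_3 = (-0.2166, +0.9763)
n_4 = (-0.9288, +0.3705)
n_5 = (-0.6355, -0.7721)
n_6 = (-0.0384, -0.9993)
n_7 = (+0.3804, -0.9248)
  (0,1): δ = 140.65°  ·
  (0,2): δ = 78.79°  ·
  (0,3): δ = 32.91°  ✓
  (0,4): δ = 22.84°  ✓
  (0,5): δ = 95.13°  ·
  (0,6): δ = 132.39°  ·
  (0,7): δ = 156.94°  ·
  (1,2): δ = 118.14°  ·
  (1,3): δ = 72.26°  ·
  (1,4): δ = 16.51°  ✓
  (1,5): δ = 55.78°  ·
  (1,6): δ = 93.03°  ·
  (1,7): δ = 117.59°  ·
  (2,3): δ = 134.12°  ·
  (2,4): δ = 78.37°  ·
  (2,5): δ = 6.08°  ✓
  (2,6): δ = 31.18°  ✓
  (2,7): δ = 55.73°  ·
  (3,4): δ = 124.25°  ·
  (3,5): δ = 51.96°  ·
  (3,6): δ = 14.71°  ✓
  (3,7): δ = 9.85°  ✓
  (4,5): δ = 107.71°  ·
  (4,6): δ = 70.46°  ·
  (4,7): δ = 45.90°  ✓
  (5,6): δ = 142.75°  ·
  (5,7): δ = 118.19°  ·
  (6,7): δ = 155.44°  ·
antipodal pairs: 8

count = 8; pairs: (0,3), (0,4), (1,4), (2,5), (2,6), (3,6), (3,7), (4,7)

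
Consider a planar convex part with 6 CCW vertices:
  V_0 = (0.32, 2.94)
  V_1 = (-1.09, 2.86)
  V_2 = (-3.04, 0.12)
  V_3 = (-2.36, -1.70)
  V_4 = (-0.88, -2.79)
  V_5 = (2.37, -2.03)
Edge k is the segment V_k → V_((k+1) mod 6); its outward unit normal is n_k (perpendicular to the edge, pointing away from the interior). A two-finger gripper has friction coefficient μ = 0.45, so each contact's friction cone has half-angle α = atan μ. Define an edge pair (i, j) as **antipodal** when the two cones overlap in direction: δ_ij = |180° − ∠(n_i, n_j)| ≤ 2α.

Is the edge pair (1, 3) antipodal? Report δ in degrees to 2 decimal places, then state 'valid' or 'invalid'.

α = atan 0.45 = 24.23°;  2α = 48.46°
edge 1: e_1 = (-1.95, -2.74);  n_1 = (-0.8147, +0.5798)
edge 3: e_3 = (+1.48, -1.09);  n_3 = (-0.5930, -0.8052)
∠(n_1, n_3) = 89.07°
δ = |180° − 89.07°| = 90.93°
90.93° > 2α = 48.46°  →  invalid

δ = 90.93°, invalid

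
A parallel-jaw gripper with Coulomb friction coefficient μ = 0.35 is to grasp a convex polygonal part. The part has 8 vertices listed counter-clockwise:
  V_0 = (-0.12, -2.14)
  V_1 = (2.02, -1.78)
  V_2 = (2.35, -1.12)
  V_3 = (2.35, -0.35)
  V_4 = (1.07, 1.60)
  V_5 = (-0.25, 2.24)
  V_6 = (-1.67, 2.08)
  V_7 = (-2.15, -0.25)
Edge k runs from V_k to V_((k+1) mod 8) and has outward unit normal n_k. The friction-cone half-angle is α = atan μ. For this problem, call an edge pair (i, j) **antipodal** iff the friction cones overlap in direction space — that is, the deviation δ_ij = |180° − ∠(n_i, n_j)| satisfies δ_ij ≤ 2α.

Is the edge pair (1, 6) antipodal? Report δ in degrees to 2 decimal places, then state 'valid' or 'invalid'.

δ = 14.92°, valid

α = atan 0.35 = 19.29°;  2α = 38.58°
edge 1: e_1 = (+0.33, +0.66);  n_1 = (+0.8944, -0.4472)
edge 6: e_6 = (-0.48, -2.33);  n_6 = (-0.9794, +0.2018)
∠(n_1, n_6) = 165.08°
δ = |180° − 165.08°| = 14.92°
14.92° ≤ 2α = 38.58°  →  valid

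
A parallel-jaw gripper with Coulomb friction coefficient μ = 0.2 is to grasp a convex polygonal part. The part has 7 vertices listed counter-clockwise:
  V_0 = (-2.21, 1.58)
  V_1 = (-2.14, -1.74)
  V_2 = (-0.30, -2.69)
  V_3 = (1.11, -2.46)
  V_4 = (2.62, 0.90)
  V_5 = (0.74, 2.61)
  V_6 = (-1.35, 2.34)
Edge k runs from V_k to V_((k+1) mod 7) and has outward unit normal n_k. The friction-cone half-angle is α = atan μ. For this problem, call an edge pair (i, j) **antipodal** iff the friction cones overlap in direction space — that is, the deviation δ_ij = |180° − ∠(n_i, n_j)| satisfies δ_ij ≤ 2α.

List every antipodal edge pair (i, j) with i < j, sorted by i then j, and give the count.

count = 2; pairs: (1,4), (2,5)

α = atan 0.2 = 11.31°;  2α = 22.62°
n_0 = (-0.9998, -0.0211)
n_1 = (-0.4588, -0.8886)
n_2 = (+0.1610, -0.9870)
n_3 = (+0.9121, -0.4099)
n_4 = (+0.6729, +0.7398)
n_5 = (-0.1281, +0.9918)
n_6 = (-0.6622, +0.7493)
  (0,1): δ = 118.52°  ·
  (0,2): δ = 81.94°  ·
  (0,3): δ = 25.41°  ·
  (0,4): δ = 46.50°  ·
  (0,5): δ = 96.15°  ·
  (0,6): δ = 130.26°  ·
  (1,2): δ = 143.43°  ·
  (1,3): δ = 86.89°  ·
  (1,4): δ = 14.98°  ✓
  (1,5): δ = 34.67°  ·
  (1,6): δ = 68.78°  ·
  (2,3): δ = 123.46°  ·
  (2,4): δ = 51.55°  ·
  (2,5): δ = 1.90°  ✓
  (2,6): δ = 32.20°  ·
  (3,4): δ = 108.09°  ·
  (3,5): δ = 58.44°  ·
  (3,6): δ = 24.33°  ·
  (4,5): δ = 130.35°  ·
  (4,6): δ = 96.24°  ·
  (5,6): δ = 145.89°  ·
antipodal pairs: 2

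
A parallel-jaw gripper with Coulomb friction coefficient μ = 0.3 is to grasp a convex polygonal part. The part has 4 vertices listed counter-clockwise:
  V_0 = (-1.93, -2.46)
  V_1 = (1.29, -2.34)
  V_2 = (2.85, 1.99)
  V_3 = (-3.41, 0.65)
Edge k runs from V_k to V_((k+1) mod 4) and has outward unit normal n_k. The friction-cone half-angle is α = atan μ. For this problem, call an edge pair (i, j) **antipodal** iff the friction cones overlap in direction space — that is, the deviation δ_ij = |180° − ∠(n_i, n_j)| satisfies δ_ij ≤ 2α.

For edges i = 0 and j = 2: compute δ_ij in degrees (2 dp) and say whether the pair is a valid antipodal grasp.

δ = 9.95°, valid

α = atan 0.3 = 16.70°;  2α = 33.40°
edge 0: e_0 = (+3.22, +0.12);  n_0 = (+0.0372, -0.9993)
edge 2: e_2 = (-6.26, -1.34);  n_2 = (-0.2093, +0.9778)
∠(n_0, n_2) = 170.05°
δ = |180° − 170.05°| = 9.95°
9.95° ≤ 2α = 33.40°  →  valid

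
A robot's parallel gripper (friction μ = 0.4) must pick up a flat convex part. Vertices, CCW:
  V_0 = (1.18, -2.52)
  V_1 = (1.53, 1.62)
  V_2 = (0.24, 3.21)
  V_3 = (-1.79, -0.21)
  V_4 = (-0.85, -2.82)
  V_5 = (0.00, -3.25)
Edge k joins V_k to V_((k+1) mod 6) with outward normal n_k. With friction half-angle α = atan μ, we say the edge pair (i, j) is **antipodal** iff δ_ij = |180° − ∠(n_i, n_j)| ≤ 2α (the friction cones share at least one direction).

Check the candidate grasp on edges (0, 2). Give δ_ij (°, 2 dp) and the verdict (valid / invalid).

δ = 25.86°, valid

α = atan 0.4 = 21.80°;  2α = 43.60°
edge 0: e_0 = (+0.35, +4.14);  n_0 = (+0.9964, -0.0842)
edge 2: e_2 = (-2.03, -3.42);  n_2 = (-0.8599, +0.5104)
∠(n_0, n_2) = 154.14°
δ = |180° − 154.14°| = 25.86°
25.86° ≤ 2α = 43.60°  →  valid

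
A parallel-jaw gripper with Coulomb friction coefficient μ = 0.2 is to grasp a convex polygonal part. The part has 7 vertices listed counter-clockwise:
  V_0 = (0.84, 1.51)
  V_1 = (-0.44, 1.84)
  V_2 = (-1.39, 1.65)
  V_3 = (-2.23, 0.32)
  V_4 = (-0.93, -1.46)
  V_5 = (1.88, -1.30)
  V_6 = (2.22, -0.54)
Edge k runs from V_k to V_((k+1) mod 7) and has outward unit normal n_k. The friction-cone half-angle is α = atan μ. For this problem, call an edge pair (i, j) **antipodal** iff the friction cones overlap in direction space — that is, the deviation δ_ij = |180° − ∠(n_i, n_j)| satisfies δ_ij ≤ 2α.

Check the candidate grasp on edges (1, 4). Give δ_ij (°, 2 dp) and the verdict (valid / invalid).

δ = 8.05°, valid

α = atan 0.2 = 11.31°;  2α = 22.62°
edge 1: e_1 = (-0.95, -0.19);  n_1 = (-0.1961, +0.9806)
edge 4: e_4 = (+2.81, +0.16);  n_4 = (+0.0568, -0.9984)
∠(n_1, n_4) = 171.95°
δ = |180° − 171.95°| = 8.05°
8.05° ≤ 2α = 22.62°  →  valid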